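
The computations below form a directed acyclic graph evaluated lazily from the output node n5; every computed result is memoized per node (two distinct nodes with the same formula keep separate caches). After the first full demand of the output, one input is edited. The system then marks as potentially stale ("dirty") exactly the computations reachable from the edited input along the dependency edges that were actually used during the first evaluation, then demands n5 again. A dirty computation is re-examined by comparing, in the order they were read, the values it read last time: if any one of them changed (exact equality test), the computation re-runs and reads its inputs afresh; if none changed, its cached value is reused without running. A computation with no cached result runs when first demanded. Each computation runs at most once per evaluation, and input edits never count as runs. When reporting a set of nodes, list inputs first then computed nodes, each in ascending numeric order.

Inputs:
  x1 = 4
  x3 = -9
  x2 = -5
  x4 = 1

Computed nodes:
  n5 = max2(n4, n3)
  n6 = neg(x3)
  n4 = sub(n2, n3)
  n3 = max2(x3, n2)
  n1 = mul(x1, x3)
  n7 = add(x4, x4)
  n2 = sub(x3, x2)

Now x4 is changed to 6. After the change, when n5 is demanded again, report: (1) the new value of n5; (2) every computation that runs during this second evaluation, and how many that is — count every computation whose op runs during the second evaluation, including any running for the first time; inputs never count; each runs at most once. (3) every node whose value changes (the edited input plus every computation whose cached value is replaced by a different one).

Demanding n5 again yields 0.
0 computations run: none.
The nodes whose values change: x4.
Note the shortcut — x4 feeds only undemanded nodes, so no recomputation happens.

First demand of the output computes:
  n2 = sub(-9, -5) = -4
  n3 = max2(-9, -4) = -4
  n4 = sub(-4, -4) = 0
  n5 = max2(0, -4) = 0

After the edit, cleaning proceeds:
  x4 only reaches undemanded nodes; the second demand re-runs nothing.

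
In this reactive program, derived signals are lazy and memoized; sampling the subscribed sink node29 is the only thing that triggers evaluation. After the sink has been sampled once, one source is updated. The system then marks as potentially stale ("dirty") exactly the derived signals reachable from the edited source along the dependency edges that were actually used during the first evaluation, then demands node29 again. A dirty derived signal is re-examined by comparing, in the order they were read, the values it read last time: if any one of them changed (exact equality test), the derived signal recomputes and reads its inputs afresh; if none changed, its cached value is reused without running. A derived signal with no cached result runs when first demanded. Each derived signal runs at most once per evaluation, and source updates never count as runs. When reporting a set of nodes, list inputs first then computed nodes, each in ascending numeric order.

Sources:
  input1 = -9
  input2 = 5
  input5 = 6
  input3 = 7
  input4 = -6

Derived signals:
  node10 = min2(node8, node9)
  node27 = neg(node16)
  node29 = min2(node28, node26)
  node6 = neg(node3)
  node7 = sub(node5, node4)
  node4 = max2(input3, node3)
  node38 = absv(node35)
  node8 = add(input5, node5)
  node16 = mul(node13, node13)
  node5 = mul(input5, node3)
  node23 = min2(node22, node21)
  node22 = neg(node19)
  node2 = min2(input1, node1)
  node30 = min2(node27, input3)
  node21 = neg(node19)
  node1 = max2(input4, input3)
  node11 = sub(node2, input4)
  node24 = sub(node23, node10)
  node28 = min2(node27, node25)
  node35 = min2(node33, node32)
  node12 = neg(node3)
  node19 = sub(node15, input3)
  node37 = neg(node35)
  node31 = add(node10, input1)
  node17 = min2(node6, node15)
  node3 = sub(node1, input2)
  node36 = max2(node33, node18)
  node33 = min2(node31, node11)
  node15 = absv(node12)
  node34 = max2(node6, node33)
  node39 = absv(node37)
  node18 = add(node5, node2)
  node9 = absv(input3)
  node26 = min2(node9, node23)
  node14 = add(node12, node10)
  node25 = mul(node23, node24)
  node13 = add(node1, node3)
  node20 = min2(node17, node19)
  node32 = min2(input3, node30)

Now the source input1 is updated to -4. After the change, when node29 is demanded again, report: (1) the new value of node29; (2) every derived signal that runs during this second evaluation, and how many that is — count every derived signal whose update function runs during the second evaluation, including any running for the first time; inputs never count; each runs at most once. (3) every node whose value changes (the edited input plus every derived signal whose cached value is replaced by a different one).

Demanding node29 again yields -81.
0 derived signals run: none.
The nodes whose values change: input1.
Note the shortcut — input1 feeds only undemanded nodes, so no recomputation happens.

First demand of the output computes:
  node1 = max2(-6, 7) = 7
  node3 = sub(7, 5) = 2
  node5 = mul(6, 2) = 12
  node8 = add(6, 12) = 18
  node9 = absv(7) = 7
  node10 = min2(18, 7) = 7
  node12 = neg(2) = -2
  node13 = add(7, 2) = 9
  node15 = absv(-2) = 2
  node16 = mul(9, 9) = 81
  node19 = sub(2, 7) = -5
  node21 = neg(-5) = 5
  node22 = neg(-5) = 5
  node23 = min2(5, 5) = 5
  node24 = sub(5, 7) = -2
  node25 = mul(5, -2) = -10
  node26 = min2(7, 5) = 5
  node27 = neg(81) = -81
  node28 = min2(-81, -10) = -81
  node29 = min2(-81, 5) = -81

After the edit, cleaning proceeds:
  input1 only reaches undemanded nodes; the second demand re-runs nothing.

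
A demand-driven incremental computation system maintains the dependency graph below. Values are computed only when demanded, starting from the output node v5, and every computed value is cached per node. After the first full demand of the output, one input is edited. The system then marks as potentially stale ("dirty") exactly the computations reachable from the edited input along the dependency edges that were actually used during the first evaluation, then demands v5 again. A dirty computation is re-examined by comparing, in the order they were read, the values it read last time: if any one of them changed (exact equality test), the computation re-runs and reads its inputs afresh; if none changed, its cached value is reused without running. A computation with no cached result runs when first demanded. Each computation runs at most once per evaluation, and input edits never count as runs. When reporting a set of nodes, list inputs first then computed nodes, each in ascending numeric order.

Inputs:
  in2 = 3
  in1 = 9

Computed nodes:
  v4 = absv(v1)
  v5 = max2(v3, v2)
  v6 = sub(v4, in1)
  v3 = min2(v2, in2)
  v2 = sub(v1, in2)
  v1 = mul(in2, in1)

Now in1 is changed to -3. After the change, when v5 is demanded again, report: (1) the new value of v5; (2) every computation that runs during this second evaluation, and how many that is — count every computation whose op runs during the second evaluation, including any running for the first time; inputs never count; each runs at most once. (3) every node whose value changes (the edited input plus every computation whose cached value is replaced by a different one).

First evaluation (everything demanded from the output):
  v1 = mul(3, 9) = 27
  v2 = sub(27, 3) = 24
  v3 = min2(24, 3) = 3
  v5 = max2(3, 24) = 24

Propagation after the edit:
  v1: runs — in1 9->-3; result -9.
  v2: runs — v1 27->-9; result -12.
  v3: runs — v2 24->-12; result -12.
  v5: runs — v3 3->-12; v2 24->-12; result -12.

New value of v5: -12.
Computations that run: v1, v2, v3, v5 — 4 in total.
Values that change: in1, v1, v2, v3, v5.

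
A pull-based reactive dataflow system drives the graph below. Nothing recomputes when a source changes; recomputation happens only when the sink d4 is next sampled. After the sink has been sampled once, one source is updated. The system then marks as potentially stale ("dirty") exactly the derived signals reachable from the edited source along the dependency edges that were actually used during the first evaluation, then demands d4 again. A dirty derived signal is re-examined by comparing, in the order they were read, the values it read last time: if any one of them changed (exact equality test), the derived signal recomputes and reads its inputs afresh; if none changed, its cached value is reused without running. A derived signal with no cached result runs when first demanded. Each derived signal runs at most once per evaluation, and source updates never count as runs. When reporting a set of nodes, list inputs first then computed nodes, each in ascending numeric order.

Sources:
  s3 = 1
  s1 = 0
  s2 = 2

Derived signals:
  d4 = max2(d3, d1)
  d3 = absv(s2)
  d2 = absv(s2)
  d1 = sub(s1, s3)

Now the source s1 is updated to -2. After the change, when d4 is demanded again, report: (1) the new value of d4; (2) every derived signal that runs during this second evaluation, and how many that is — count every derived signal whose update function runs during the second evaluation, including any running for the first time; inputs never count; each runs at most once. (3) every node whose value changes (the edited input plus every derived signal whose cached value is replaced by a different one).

First evaluation (everything demanded from the output):
  d1 = sub(0, 1) = -1
  d3 = absv(2) = 2
  d4 = max2(2, -1) = 2

Propagation after the edit:
  d1: runs — s1 0->-2; result -3.
  d4: runs — d1 -1->-3; result 2 (same value as before).

New value of d4: 2.
Derived signals that run: d1, d4 — 2 in total.
Values that change: s1, d1.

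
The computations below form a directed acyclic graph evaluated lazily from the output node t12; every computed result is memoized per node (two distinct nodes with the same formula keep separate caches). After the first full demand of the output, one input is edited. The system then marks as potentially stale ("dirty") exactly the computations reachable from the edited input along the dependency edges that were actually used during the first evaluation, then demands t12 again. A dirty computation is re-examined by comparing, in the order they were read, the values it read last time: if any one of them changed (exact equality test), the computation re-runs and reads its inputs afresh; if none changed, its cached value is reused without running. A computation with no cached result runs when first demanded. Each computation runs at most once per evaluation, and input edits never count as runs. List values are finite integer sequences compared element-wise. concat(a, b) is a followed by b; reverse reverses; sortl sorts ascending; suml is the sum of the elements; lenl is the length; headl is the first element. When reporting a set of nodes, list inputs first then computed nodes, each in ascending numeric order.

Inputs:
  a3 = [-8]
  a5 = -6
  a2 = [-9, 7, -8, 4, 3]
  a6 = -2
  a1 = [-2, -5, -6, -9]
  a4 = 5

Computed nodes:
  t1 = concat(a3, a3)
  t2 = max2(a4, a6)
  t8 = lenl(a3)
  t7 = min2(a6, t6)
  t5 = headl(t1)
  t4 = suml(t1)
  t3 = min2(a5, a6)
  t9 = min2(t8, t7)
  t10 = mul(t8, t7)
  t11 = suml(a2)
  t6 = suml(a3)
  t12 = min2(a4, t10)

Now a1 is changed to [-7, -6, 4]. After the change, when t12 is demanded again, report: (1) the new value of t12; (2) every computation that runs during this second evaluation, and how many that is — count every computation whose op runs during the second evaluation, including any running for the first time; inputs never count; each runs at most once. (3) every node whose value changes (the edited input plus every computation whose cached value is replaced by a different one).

First demand of the output computes:
  t6 = suml([-8]) = -8
  t7 = min2(-2, -8) = -8
  t8 = lenl([-8]) = 1
  t10 = mul(1, -8) = -8
  t12 = min2(5, -8) = -8

After the edit, cleaning proceeds:
  no node depends on a1 at all; the second demand re-runs nothing.

Note the shortcut — nothing in the graph depends on a1 at all, so no recomputation happens.

Demanding t12 again yields -8.
0 computations run: none.
The nodes whose values change: a1.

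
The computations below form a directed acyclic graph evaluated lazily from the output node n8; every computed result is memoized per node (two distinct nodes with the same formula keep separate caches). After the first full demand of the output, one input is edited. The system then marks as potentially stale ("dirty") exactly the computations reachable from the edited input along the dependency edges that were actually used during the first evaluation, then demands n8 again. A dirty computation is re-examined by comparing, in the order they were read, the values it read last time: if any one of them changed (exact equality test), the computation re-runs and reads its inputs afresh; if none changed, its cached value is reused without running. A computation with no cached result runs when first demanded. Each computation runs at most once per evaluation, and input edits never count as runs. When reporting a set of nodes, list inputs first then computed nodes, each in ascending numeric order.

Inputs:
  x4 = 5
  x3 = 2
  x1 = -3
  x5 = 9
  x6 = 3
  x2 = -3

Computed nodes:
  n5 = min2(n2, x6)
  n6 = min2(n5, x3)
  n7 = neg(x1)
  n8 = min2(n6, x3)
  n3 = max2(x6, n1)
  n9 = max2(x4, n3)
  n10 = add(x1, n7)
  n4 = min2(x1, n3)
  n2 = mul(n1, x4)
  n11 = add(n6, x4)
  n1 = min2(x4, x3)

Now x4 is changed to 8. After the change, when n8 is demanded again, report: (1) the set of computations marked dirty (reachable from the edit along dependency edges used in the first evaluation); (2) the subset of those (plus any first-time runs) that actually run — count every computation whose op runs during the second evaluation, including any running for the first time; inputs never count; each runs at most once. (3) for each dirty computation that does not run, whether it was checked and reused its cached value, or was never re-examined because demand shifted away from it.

First demand of the output computes:
  n1 = min2(5, 2) = 2
  n2 = mul(2, 5) = 10
  n5 = min2(10, 3) = 3
  n6 = min2(3, 2) = 2
  n8 = min2(2, 2) = 2

After the edit, cleaning proceeds:
  n1: a read changed (x4 5->8) — executes, giving 2 — identical to its old value.
  n2: a read changed (x4 5->8) — executes, giving 16.
  n5: a read changed (n2 10->16) — executes, giving 3 — identical to its old value.
  n6: dirty, but its reads are unchanged (n5 unchanged, x3 unchanged); cached 2 stands.
  n8: dirty, but its reads are unchanged (n6 unchanged, x3 unchanged); cached 2 stands.

Note where the cutoff bites: n6 is checked, finds nothing changed, and keeps its cache.

The edit dirties: n1, n2, n5, n6, n8.
3 computations run: n1, n2, n5.
Cache hits after checking: n6, n8.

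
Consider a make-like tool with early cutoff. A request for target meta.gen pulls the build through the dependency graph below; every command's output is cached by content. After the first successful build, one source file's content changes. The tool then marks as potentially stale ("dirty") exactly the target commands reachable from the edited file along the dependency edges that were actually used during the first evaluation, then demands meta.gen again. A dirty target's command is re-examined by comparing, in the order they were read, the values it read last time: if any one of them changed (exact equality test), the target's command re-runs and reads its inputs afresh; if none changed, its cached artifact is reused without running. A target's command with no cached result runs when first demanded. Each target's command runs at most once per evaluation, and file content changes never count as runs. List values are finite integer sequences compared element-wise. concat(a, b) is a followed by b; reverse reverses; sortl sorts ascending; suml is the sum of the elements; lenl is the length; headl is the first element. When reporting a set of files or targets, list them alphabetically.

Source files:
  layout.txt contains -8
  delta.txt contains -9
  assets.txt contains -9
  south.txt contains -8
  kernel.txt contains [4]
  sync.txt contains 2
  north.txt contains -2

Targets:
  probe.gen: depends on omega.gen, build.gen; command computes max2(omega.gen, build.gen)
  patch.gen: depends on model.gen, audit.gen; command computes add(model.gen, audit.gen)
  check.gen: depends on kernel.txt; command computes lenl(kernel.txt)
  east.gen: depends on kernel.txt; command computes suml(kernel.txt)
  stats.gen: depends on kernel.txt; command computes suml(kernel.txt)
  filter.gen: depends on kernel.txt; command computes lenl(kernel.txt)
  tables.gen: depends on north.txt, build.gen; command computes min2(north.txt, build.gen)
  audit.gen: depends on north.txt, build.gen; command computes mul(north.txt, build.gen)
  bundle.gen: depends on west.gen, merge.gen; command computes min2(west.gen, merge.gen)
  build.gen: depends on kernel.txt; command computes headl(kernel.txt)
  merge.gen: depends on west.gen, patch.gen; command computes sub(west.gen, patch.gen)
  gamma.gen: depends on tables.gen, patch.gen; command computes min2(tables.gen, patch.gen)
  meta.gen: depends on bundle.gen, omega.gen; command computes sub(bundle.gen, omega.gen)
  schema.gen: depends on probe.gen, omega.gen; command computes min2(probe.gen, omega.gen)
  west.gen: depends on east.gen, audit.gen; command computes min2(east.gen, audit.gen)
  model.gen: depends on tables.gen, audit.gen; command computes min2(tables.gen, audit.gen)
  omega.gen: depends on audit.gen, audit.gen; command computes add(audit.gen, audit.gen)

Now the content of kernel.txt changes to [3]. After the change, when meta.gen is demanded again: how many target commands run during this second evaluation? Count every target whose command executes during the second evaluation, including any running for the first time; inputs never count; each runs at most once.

11 target commands run: audit.gen, build.gen, bundle.gen, east.gen, merge.gen, meta.gen, model.gen, omega.gen, patch.gen, tables.gen, west.gen.

First demand of the output computes:
  build.gen = headl([4]) = 4
  audit.gen = mul(-2, 4) = -8
  east.gen = suml([4]) = 4
  omega.gen = add(-8, -8) = -16
  tables.gen = min2(-2, 4) = -2
  model.gen = min2(-2, -8) = -8
  patch.gen = add(-8, -8) = -16
  west.gen = min2(4, -8) = -8
  merge.gen = sub(-8, -16) = 8
  bundle.gen = min2(-8, 8) = -8
  meta.gen = sub(-8, -16) = 8

After the edit, cleaning proceeds:
  build.gen: a read changed (kernel.txt [4]->[3]) — executes, giving 3.
  audit.gen: a read changed (build.gen 4->3) — executes, giving -6.
  east.gen: a read changed (kernel.txt [4]->[3]) — executes, giving 3.
  omega.gen: a read changed (audit.gen -8->-6; audit.gen -8->-6) — executes, giving -12.
  tables.gen: a read changed (build.gen 4->3) — executes, giving -2 — identical to its old value.
  model.gen: a read changed (audit.gen -8->-6) — executes, giving -6.
  patch.gen: a read changed (model.gen -8->-6; audit.gen -8->-6) — executes, giving -12.
  west.gen: a read changed (east.gen 4->3; audit.gen -8->-6) — executes, giving -6.
  merge.gen: a read changed (west.gen -8->-6; patch.gen -16->-12) — executes, giving 6.
  bundle.gen: a read changed (west.gen -8->-6; merge.gen 8->6) — executes, giving -6.
  meta.gen: a read changed (bundle.gen -8->-6; omega.gen -16->-12) — executes, giving 6.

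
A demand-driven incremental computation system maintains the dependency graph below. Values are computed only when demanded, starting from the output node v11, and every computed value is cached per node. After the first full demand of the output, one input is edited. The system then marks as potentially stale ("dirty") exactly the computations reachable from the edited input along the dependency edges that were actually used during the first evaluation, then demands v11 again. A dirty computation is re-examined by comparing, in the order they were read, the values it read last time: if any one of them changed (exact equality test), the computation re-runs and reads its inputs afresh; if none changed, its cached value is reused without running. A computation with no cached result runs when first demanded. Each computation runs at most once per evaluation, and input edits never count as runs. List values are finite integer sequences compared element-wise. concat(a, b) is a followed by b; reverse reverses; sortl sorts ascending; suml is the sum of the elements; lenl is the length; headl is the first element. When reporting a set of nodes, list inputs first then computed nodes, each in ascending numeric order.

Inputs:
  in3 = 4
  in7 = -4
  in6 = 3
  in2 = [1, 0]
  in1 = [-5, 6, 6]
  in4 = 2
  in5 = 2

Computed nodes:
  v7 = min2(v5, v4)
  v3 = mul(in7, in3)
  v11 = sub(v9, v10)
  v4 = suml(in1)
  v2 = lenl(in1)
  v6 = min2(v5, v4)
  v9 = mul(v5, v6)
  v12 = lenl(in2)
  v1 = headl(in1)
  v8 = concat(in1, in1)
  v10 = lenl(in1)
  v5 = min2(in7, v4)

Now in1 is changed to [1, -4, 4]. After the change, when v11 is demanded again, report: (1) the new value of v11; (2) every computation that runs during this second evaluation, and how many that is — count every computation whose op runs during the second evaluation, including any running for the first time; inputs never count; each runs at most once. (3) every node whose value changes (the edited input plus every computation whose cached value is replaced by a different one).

New value of v11: 13.
Computations that run: v4, v5, v6, v10 — 4 in total.
Values that change: in1, v4.
Key observation: the cutoff stops propagation at v9 — its inputs' values are unchanged, so it reuses its cache.

First evaluation (everything demanded from the output):
  v4 = suml([-5, 6, 6]) = 7
  v5 = min2(-4, 7) = -4
  v6 = min2(-4, 7) = -4
  v9 = mul(-4, -4) = 16
  v10 = lenl([-5, 6, 6]) = 3
  v11 = sub(16, 3) = 13

Propagation after the edit:
  v4: runs — in1 [-5, 6, 6]->[1, -4, 4]; result 1.
  v5: runs — v4 7->1; result -4 (same value as before).
  v6: runs — v4 7->1; result -4 (same value as before).
  v9: checked — values it read are unchanged (v5 unchanged, v6 unchanged); reused cached 16 without running.
  v10: runs — in1 [-5, 6, 6]->[1, -4, 4]; result 3 (same value as before).
  v11: checked — values it read are unchanged (v9 unchanged, v10 unchanged); reused cached 13 without running.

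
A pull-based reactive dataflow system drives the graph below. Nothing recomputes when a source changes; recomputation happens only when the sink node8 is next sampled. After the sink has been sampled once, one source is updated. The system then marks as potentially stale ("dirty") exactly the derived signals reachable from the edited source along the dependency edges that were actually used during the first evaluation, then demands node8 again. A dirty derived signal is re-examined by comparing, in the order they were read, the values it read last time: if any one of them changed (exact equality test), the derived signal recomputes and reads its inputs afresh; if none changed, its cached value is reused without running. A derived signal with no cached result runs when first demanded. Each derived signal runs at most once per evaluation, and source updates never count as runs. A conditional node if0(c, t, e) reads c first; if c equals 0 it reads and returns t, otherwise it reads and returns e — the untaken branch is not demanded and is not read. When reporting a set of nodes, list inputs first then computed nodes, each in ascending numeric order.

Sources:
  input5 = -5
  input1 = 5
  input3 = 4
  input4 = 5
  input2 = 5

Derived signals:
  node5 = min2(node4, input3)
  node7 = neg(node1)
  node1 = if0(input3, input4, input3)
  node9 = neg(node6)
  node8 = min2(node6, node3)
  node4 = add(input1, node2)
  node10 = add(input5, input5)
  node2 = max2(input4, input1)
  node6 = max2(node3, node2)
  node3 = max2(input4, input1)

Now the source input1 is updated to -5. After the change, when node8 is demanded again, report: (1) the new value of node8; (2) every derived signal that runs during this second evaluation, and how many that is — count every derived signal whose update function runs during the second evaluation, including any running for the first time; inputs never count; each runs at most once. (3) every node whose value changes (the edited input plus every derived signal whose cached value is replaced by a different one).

New value of node8: 5.
Derived signals that run: node2, node3 — 2 in total.
Values that change: input1.
Key observation: the cutoff stops propagation at node6 — its inputs' values are unchanged, so it reuses its cache.

First evaluation (everything demanded from the output):
  node2 = max2(5, 5) = 5
  node3 = max2(5, 5) = 5
  node6 = max2(5, 5) = 5
  node8 = min2(5, 5) = 5

Propagation after the edit:
  node2: runs — input1 5->-5; result 5 (same value as before).
  node3: runs — input1 5->-5; result 5 (same value as before).
  node6: checked — values it read are unchanged (node3 unchanged, node2 unchanged); reused cached 5 without running.
  node8: checked — values it read are unchanged (node6 unchanged, node3 unchanged); reused cached 5 without running.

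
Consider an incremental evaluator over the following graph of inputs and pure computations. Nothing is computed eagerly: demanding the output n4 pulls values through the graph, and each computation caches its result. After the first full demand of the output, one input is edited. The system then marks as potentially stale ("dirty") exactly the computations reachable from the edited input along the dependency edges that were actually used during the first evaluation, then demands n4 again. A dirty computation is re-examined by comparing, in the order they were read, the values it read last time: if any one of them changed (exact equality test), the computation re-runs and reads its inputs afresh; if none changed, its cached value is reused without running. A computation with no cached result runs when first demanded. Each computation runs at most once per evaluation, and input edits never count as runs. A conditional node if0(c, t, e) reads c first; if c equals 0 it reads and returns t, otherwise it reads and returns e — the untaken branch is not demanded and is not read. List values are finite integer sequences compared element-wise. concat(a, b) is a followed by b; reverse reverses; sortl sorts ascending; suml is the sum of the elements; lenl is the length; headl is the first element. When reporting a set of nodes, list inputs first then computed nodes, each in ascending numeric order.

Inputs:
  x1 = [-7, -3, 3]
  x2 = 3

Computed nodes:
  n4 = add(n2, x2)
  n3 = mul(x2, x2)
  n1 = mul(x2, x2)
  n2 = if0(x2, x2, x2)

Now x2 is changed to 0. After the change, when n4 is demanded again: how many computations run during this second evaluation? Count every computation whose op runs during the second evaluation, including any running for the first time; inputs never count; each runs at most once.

Initial pass — values computed on the first demand:
  n2 = if0(x2=3 -> else branch x2) = 3
  n4 = add(3, 3) = 6

Second demand — change propagation:
  n2: re-runs because x2 3->0; x2 3->0; new result 0.
  n4: re-runs because n2 3->0; x2 3->0; new result 0.

Run set: n2, n4 (2 run).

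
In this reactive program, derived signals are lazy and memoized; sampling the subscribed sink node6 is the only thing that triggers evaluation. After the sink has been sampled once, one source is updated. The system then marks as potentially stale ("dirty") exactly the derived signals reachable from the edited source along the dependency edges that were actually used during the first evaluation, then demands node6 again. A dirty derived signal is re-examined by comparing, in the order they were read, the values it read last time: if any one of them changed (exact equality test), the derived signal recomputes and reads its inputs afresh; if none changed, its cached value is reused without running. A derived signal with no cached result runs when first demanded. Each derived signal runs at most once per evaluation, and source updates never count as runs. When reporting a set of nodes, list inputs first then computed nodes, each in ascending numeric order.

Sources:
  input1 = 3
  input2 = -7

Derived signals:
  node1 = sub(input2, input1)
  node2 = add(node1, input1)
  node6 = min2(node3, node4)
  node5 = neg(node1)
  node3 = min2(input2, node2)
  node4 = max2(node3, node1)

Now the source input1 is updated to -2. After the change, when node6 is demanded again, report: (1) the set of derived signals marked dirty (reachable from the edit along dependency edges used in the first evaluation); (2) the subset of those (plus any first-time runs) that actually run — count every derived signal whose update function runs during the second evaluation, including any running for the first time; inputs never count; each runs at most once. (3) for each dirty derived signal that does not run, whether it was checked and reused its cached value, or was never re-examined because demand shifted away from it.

The edit dirties: node1, node2, node3, node4, node6.
4 derived signals run: node1, node2, node4, node6.
Cache hits after checking: node3.
Note where the cutoff bites: node3 is checked, finds nothing changed, and keeps its cache.

First demand of the output computes:
  node1 = sub(-7, 3) = -10
  node2 = add(-10, 3) = -7
  node3 = min2(-7, -7) = -7
  node4 = max2(-7, -10) = -7
  node6 = min2(-7, -7) = -7

After the edit, cleaning proceeds:
  node1: a read changed (input1 3->-2) — executes, giving -5.
  node2: a read changed (node1 -10->-5; input1 3->-2) — executes, giving -7 — identical to its old value.
  node3: dirty, but its reads are unchanged (input2 unchanged, node2 unchanged); cached -7 stands.
  node4: a read changed (node1 -10->-5) — executes, giving -5.
  node6: a read changed (node4 -7->-5) — executes, giving -7 — identical to its old value.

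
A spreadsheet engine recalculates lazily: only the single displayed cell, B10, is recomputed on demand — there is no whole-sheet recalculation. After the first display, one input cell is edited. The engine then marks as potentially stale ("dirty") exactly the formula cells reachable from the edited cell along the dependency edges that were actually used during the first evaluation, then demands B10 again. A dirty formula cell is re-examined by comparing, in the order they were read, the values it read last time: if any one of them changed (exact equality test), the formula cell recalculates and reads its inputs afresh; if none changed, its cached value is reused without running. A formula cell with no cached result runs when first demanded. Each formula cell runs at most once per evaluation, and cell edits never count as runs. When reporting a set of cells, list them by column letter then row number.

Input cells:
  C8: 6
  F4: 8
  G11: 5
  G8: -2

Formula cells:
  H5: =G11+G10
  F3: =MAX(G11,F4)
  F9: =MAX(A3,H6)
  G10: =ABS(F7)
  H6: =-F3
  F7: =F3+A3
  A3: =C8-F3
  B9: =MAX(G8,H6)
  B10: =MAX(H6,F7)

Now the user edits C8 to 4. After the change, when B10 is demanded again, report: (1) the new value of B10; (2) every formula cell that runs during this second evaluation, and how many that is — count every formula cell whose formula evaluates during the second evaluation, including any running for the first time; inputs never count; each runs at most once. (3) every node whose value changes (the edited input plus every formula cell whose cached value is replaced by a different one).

First evaluation (everything demanded from the output):
  F3 = MAX(5, 8) = 8
  A3 = 6 - 8 = -2
  F7 = 8 + -2 = 6
  H6 = -(8) = -8
  B10 = MAX(-8, 6) = 6

Propagation after the edit:
  A3: runs — C8 6->4; result -4.
  F7: runs — A3 -2->-4; result 4.
  B10: runs — F7 6->4; result 4.

New value of B10: 4.
Formula cells that run: A3, B10, F7 — 3 in total.
Values that change: A3, B10, C8, F7.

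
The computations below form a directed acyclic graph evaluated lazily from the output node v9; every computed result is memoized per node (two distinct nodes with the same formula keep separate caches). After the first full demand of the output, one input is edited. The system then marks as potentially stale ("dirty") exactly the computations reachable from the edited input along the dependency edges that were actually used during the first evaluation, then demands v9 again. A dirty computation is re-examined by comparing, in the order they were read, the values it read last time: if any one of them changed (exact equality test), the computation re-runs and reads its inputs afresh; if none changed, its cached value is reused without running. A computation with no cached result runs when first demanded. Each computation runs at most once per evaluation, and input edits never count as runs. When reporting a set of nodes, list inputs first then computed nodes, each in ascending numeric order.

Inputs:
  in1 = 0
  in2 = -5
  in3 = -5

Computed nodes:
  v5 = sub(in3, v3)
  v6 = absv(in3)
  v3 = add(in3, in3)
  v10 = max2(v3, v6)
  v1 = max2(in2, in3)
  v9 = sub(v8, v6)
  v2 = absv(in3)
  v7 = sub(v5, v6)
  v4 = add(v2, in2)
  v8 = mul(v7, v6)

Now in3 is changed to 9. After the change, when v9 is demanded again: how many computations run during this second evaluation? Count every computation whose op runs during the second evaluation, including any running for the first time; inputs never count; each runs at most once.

6 computations run: v3, v5, v6, v7, v8, v9.

First demand of the output computes:
  v3 = add(-5, -5) = -10
  v5 = sub(-5, -10) = 5
  v6 = absv(-5) = 5
  v7 = sub(5, 5) = 0
  v8 = mul(0, 5) = 0
  v9 = sub(0, 5) = -5

After the edit, cleaning proceeds:
  v3: a read changed (in3 -5->9; in3 -5->9) — executes, giving 18.
  v5: a read changed (in3 -5->9; v3 -10->18) — executes, giving -9.
  v6: a read changed (in3 -5->9) — executes, giving 9.
  v7: a read changed (v5 5->-9; v6 5->9) — executes, giving -18.
  v8: a read changed (v7 0->-18; v6 5->9) — executes, giving -162.
  v9: a read changed (v8 0->-162; v6 5->9) — executes, giving -171.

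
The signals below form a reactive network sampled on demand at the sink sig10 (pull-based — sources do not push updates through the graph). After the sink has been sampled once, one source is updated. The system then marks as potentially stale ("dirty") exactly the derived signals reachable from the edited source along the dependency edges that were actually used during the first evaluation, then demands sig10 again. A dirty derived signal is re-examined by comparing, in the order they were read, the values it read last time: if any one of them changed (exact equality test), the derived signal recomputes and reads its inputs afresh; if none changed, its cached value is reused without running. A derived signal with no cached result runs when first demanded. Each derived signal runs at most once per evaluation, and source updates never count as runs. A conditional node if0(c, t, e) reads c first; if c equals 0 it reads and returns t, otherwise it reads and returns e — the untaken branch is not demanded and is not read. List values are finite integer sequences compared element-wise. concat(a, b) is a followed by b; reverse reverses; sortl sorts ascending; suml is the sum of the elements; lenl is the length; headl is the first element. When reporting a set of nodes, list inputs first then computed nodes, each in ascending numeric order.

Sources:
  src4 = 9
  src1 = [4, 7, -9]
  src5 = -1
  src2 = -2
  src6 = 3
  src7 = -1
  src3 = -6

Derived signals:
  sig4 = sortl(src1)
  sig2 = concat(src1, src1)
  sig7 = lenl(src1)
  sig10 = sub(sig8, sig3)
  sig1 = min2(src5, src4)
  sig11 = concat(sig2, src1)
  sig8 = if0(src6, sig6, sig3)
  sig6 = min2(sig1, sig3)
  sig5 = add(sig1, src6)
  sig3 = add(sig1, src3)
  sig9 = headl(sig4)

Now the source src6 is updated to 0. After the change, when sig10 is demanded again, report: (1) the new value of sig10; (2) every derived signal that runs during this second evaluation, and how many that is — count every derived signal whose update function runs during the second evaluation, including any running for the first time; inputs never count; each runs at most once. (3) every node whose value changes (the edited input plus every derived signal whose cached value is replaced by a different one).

sig10 now evaluates to 0.
Run set: sig6, sig8 (2 run).
Changed values: src6.
The important point: the flipped condition pulls in fresh nodes; sig6 runs for the first time.

Initial pass — values computed on the first demand:
  sig1 = min2(-1, 9) = -1
  sig3 = add(-1, -6) = -7
  sig8 = if0(src6=3 -> else branch sig3) = -7
  sig10 = sub(-7, -7) = 0

Second demand — change propagation:
  sig6: newly demanded (no cache) — executes and yields -7.
  sig8: re-runs because src6 3->0; new result -7 (unchanged).
  sig10: re-examined; everything it read last time is the same (sig8 unchanged, sig3 unchanged) — cache 0 kept, no run.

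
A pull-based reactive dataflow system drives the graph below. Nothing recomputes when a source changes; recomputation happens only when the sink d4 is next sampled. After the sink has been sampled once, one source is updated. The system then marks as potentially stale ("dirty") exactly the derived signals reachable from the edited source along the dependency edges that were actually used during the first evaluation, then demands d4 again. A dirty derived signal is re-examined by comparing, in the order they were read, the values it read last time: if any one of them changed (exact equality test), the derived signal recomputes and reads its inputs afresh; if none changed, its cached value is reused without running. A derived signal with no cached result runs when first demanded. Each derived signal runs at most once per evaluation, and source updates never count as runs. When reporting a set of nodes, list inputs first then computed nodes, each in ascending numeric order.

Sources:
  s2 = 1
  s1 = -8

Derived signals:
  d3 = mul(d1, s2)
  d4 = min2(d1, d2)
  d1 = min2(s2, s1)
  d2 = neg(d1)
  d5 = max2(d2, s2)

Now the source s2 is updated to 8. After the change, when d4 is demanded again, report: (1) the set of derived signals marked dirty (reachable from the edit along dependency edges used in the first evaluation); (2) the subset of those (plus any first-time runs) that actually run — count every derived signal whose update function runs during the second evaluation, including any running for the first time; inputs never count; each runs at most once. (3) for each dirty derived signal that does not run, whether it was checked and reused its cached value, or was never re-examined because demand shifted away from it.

Marked dirty: d1, d2, d4.
Derived signals that run: d1 — 1 in total.
Checked but reused from cache: d2, d4.
Key observation: the change is absorbed at d1 — it re-runs but produces the same value, and the output's value is unchanged.

First evaluation (everything demanded from the output):
  d1 = min2(1, -8) = -8
  d2 = neg(-8) = 8
  d4 = min2(-8, 8) = -8

Propagation after the edit:
  d1: runs — s2 1->8; result -8 (same value as before).
  d2: checked — values it read are unchanged (d1 unchanged); reused cached 8 without running.
  d4: checked — values it read are unchanged (d1 unchanged, d2 unchanged); reused cached -8 without running.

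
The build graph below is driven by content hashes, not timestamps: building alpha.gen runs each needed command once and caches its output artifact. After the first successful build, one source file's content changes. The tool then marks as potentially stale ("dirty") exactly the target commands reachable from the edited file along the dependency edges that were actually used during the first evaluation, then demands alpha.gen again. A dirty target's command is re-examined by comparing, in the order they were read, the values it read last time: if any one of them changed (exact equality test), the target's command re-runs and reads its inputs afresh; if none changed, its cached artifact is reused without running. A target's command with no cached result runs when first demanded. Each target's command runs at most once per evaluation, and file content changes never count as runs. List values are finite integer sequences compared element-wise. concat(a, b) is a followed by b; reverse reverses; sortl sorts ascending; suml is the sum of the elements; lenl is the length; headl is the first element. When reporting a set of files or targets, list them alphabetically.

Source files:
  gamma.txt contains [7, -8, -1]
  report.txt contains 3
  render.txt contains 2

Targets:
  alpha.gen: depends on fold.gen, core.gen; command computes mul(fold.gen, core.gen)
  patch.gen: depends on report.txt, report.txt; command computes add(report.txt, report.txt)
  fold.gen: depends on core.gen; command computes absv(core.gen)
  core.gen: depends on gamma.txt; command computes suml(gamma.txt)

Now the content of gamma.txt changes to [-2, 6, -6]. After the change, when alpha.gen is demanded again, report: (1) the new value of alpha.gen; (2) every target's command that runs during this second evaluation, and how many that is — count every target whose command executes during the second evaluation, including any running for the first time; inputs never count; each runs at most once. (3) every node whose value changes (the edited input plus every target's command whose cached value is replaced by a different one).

alpha.gen now evaluates to -4.
Run set: core.gen (1 run).
Changed values: gamma.txt.
The important point: core.gen recomputes to an identical value, and the output ends up unchanged.

Initial pass — values computed on the first demand:
  core.gen = suml([7, -8, -1]) = -2
  fold.gen = absv(-2) = 2
  alpha.gen = mul(2, -2) = -4

Second demand — change propagation:
  core.gen: re-runs because gamma.txt [7, -8, -1]->[-2, 6, -6]; new result -2 (unchanged).
  fold.gen: re-examined; everything it read last time is the same (core.gen unchanged) — cache 2 kept, no run.
  alpha.gen: re-examined; everything it read last time is the same (fold.gen unchanged, core.gen unchanged) — cache -4 kept, no run.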